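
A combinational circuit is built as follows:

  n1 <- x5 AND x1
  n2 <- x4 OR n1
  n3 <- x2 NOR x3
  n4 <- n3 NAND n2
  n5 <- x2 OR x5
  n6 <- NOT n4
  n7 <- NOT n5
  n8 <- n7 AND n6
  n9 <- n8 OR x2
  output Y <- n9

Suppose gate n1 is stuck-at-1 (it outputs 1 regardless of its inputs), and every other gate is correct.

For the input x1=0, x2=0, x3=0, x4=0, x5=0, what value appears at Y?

1

Propagate with n1 forced: n1=1 [stuck-at-1], n2=1, n3=1, n4=0, n5=0, n6=1, n7=1, n8=1, n9=1.
So Y = 1. (Without the fault it would be 0.)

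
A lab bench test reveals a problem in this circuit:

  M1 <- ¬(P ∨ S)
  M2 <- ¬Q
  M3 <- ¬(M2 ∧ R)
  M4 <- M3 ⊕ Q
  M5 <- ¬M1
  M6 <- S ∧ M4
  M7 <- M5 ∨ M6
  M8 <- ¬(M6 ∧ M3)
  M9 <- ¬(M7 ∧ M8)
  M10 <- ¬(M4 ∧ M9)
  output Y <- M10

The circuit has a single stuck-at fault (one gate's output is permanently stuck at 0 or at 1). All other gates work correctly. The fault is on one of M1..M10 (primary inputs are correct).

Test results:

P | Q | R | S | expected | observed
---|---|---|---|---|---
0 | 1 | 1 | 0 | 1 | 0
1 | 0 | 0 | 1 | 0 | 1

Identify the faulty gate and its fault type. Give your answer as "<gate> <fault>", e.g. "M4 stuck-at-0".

Fault-free values for test 1 (P=0, Q=1, R=1, S=0): M1=1, M2=0, M3=1, M4=0, M5=0, M6=0, M7=0, M8=1, M9=1, M10=1, giving Y=1. Observed 0.
Test 1: faults giving observed 0 are {M2 stuck-at-1, M3 stuck-at-0, M4 stuck-at-1, M10 stuck-at-0}.
Test 2 (P=1, Q=0, R=0, S=1): fault-free M1=0, M2=1, M3=1, M4=1, M5=1, M6=1, M7=1, M8=0, M9=1, M10=0 → 0; observed 1. Eliminates M2 stuck-at-1, M4 stuck-at-1, M10 stuck-at-0.
Only M3 stuck-at-0 is consistent with every test.

M3 stuck-at-0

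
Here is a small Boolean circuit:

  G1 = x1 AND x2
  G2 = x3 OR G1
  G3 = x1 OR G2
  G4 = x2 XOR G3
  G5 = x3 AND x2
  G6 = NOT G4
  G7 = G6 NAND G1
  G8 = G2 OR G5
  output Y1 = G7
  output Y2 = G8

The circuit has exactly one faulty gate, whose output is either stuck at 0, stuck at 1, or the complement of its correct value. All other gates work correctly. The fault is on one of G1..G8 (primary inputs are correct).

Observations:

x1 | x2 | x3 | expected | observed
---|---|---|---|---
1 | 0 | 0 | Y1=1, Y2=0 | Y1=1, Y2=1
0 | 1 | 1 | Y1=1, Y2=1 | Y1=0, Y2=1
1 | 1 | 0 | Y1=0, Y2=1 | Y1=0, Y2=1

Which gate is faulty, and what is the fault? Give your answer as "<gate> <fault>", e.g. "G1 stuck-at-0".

G1 stuck-at-1

Fault-free values for test 1 (x1=1, x2=0, x3=0): G1=0, G2=0, G3=1, G4=1, G5=0, G6=0, G7=1, G8=0, giving Y1=1, Y2=0. Observed Y1=1, Y2=1.
Test 1: faults giving observed Y1=1, Y2=1 are {G1 stuck-at-1, G1 inverted output, G2 stuck-at-1, G2 inverted output, G5 stuck-at-1, G5 inverted output, G8 stuck-at-1, G8 inverted output}.
Test 2 (x1=0, x2=1, x3=1): fault-free G1=0, G2=1, G3=1, G4=0, G5=1, G6=1, G7=1, G8=1 → Y1=1, Y2=1; observed Y1=0, Y2=1. Eliminates G2 stuck-at-1, G2 inverted output, G5 stuck-at-1, G5 inverted output, G8 stuck-at-1, G8 inverted output.
Test 3 (x1=1, x2=1, x3=0): fault-free G1=1, G2=1, G3=1, G4=0, G5=0, G6=1, G7=0, G8=1 → Y1=0, Y2=1; observed Y1=0, Y2=1. Eliminates G1 inverted output.
Only G1 stuck-at-1 is consistent with every test.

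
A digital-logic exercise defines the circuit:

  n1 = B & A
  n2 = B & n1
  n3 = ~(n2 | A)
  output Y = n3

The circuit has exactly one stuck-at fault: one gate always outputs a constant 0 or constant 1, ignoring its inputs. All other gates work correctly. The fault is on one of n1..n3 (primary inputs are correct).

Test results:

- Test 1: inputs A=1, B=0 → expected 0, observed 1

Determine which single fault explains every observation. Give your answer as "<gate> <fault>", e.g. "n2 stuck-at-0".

Fault-free values for test 1 (A=1, B=0): n1=0, n2=0, n3=0, giving Y=0. Observed 1.
Test 1: faults giving observed 1 are {n3 stuck-at-1}.
Only n3 stuck-at-1 is consistent with every test.

n3 stuck-at-1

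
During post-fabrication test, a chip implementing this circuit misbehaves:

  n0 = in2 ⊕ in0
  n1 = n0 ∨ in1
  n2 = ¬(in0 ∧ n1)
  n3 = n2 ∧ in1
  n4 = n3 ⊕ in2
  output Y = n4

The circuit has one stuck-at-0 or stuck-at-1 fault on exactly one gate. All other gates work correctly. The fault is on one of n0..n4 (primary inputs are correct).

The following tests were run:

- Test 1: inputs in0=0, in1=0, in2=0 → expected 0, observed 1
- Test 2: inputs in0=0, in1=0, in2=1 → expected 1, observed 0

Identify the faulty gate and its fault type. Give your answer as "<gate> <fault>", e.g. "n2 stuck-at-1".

n3 stuck-at-1

Fault-free values for test 1 (in0=0, in1=0, in2=0): n0=0, n1=0, n2=1, n3=0, n4=0, giving Y=0. Observed 1.
Test 1: faults giving observed 1 are {n3 stuck-at-1, n4 stuck-at-1}.
Test 2 (in0=0, in1=0, in2=1): fault-free n0=1, n1=1, n2=1, n3=0, n4=1 → 1; observed 0. Eliminates n4 stuck-at-1.
Only n3 stuck-at-1 is consistent with every test.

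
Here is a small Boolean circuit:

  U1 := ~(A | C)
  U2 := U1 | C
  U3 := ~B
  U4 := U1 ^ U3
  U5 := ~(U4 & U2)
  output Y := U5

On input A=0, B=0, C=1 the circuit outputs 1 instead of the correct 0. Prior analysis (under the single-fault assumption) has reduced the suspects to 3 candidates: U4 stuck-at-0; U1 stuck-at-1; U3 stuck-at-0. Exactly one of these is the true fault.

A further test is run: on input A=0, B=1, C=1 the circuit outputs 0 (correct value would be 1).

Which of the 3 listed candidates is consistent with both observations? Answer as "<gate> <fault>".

Evaluate each candidate on input A=0, B=1, C=1:
  U4 stuck-at-0: U1=0, U2=1, U3=0, U4=0 [stuck-at-0], U5=1 → 1 — eliminated
  U1 stuck-at-1: U1=1 [stuck-at-1], U2=1, U3=0, U4=1, U5=0 → 0 — matches
  U3 stuck-at-0: U1=0, U2=1, U3=0 [stuck-at-0], U4=0, U5=1 → 1 — eliminated
Only U1 stuck-at-1 reproduces the observed 0.

U1 stuck-at-1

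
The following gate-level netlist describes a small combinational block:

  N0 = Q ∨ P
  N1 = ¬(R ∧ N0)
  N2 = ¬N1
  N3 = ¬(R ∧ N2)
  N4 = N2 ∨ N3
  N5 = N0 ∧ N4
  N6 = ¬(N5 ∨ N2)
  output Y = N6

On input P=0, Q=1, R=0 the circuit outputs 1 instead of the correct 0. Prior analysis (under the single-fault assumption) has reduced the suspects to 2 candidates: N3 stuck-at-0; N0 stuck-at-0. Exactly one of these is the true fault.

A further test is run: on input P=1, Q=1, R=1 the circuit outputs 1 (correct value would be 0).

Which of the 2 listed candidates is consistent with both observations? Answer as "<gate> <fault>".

N0 stuck-at-0

Evaluate each candidate on input P=1, Q=1, R=1:
  N3 stuck-at-0: N0=1, N1=0, N2=1, N3=0 [stuck-at-0], N4=1, N5=1, N6=0 → 0 — eliminated
  N0 stuck-at-0: N0=0 [stuck-at-0], N1=1, N2=0, N3=1, N4=1, N5=0, N6=1 → 1 — matches
Only N0 stuck-at-0 reproduces the observed 1.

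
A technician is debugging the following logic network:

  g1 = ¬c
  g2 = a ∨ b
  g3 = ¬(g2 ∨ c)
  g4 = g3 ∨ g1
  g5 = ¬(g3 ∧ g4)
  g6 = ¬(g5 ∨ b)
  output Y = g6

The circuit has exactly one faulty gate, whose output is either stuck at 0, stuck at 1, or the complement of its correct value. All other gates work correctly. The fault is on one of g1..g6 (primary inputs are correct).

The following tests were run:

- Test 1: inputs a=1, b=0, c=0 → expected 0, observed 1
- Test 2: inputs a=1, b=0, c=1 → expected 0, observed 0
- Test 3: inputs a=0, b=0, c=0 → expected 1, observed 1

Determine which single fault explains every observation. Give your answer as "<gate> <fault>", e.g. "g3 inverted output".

g2 stuck-at-0

Fault-free values for test 1 (a=1, b=0, c=0): g1=1, g2=1, g3=0, g4=1, g5=1, g6=0, giving Y=0. Observed 1.
Test 1: faults giving observed 1 are {g2 stuck-at-0, g2 inverted output, g3 stuck-at-1, g3 inverted output, g5 stuck-at-0, g5 inverted output, g6 stuck-at-1, g6 inverted output}.
Test 2 (a=1, b=0, c=1): fault-free g1=0, g2=1, g3=0, g4=0, g5=1, g6=0 → 0; observed 0. Eliminates g3 stuck-at-1, g3 inverted output, g5 stuck-at-0, g5 inverted output, g6 stuck-at-1, g6 inverted output.
Test 3 (a=0, b=0, c=0): fault-free g1=1, g2=0, g3=1, g4=1, g5=0, g6=1 → 1; observed 1. Eliminates g2 inverted output.
Only g2 stuck-at-0 is consistent with every test.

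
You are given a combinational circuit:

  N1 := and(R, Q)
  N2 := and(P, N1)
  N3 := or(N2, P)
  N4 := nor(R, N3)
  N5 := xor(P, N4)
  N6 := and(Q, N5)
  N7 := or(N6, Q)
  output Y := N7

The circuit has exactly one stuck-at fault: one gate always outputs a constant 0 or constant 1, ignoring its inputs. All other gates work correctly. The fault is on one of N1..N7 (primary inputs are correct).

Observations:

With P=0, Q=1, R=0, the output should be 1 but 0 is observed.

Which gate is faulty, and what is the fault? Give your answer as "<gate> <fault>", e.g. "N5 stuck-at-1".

Fault-free values for test 1 (P=0, Q=1, R=0): N1=0, N2=0, N3=0, N4=1, N5=1, N6=1, N7=1, giving Y=1. Observed 0.
Test 1: faults giving observed 0 are {N7 stuck-at-0}.
Only N7 stuck-at-0 is consistent with every test.

N7 stuck-at-0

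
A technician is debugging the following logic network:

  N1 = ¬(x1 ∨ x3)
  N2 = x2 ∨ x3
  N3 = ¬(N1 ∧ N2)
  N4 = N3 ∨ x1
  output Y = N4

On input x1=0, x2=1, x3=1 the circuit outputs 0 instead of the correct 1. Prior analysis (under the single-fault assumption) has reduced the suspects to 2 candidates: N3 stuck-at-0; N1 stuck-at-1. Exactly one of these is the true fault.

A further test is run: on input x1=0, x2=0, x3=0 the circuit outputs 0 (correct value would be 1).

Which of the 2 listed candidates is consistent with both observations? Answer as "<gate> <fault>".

N3 stuck-at-0

Evaluate each candidate on input x1=0, x2=0, x3=0:
  N3 stuck-at-0: N1=1, N2=0, N3=0 [stuck-at-0], N4=0 → 0 — matches
  N1 stuck-at-1: N1=1 [stuck-at-1], N2=0, N3=1, N4=1 → 1 — eliminated
Only N3 stuck-at-0 reproduces the observed 0.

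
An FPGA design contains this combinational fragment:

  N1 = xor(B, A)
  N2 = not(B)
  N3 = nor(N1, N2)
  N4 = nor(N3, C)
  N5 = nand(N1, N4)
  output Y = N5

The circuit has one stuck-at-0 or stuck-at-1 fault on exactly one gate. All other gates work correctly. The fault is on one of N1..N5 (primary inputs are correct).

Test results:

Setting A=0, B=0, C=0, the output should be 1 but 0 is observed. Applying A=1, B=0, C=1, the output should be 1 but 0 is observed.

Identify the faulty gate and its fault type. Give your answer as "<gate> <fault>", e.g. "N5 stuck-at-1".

Fault-free values for test 1 (A=0, B=0, C=0): N1=0, N2=1, N3=0, N4=1, N5=1, giving Y=1. Observed 0.
Test 1: faults giving observed 0 are {N1 stuck-at-1, N5 stuck-at-0}.
Test 2 (A=1, B=0, C=1): fault-free N1=1, N2=1, N3=0, N4=0, N5=1 → 1; observed 0. Eliminates N1 stuck-at-1.
Only N5 stuck-at-0 is consistent with every test.

N5 stuck-at-0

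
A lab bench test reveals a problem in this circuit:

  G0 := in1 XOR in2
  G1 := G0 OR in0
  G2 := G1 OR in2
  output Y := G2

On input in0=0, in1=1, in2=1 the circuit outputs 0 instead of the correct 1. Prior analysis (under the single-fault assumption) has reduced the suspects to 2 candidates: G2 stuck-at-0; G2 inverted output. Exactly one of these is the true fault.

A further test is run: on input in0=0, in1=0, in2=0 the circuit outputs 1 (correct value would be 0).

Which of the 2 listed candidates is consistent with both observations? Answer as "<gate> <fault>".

G2 inverted output

Evaluate each candidate on input in0=0, in1=0, in2=0:
  G2 stuck-at-0: G0=0, G1=0, G2=0 [stuck-at-0] → 0 — eliminated
  G2 inverted output: G0=0, G1=0, G2=1 [inverted output] → 1 — matches
Only G2 inverted output reproduces the observed 1.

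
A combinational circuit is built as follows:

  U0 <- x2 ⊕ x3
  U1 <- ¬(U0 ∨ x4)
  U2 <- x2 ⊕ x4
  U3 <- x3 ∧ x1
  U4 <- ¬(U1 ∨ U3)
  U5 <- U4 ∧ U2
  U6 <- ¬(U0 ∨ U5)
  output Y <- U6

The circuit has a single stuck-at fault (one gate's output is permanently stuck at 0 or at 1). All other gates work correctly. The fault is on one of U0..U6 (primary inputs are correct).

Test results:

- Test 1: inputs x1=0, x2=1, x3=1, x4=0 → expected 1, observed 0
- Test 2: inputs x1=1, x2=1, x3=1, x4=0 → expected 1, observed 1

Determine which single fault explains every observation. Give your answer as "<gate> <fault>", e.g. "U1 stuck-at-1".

U1 stuck-at-0

Fault-free values for test 1 (x1=0, x2=1, x3=1, x4=0): U0=0, U1=1, U2=1, U3=0, U4=0, U5=0, U6=1, giving Y=1. Observed 0.
Test 1: faults giving observed 0 are {U0 stuck-at-1, U1 stuck-at-0, U4 stuck-at-1, U5 stuck-at-1, U6 stuck-at-0}.
Test 2 (x1=1, x2=1, x3=1, x4=0): fault-free U0=0, U1=1, U2=1, U3=1, U4=0, U5=0, U6=1 → 1; observed 1. Eliminates U0 stuck-at-1, U4 stuck-at-1, U5 stuck-at-1, U6 stuck-at-0.
Only U1 stuck-at-0 is consistent with every test.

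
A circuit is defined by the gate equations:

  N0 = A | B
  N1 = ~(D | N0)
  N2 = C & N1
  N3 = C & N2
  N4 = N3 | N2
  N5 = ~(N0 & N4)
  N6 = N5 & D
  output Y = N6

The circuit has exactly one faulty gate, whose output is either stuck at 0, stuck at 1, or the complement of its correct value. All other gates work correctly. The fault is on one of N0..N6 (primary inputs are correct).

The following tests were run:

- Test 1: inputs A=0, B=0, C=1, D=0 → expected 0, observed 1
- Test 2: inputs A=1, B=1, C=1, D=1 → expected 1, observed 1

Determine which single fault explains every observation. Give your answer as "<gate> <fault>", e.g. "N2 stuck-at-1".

Fault-free values for test 1 (A=0, B=0, C=1, D=0): N0=0, N1=1, N2=1, N3=1, N4=1, N5=1, N6=0, giving Y=0. Observed 1.
Test 1: faults giving observed 1 are {N6 stuck-at-1, N6 inverted output}.
Test 2 (A=1, B=1, C=1, D=1): fault-free N0=1, N1=0, N2=0, N3=0, N4=0, N5=1, N6=1 → 1; observed 1. Eliminates N6 inverted output.
Only N6 stuck-at-1 is consistent with every test.

N6 stuck-at-1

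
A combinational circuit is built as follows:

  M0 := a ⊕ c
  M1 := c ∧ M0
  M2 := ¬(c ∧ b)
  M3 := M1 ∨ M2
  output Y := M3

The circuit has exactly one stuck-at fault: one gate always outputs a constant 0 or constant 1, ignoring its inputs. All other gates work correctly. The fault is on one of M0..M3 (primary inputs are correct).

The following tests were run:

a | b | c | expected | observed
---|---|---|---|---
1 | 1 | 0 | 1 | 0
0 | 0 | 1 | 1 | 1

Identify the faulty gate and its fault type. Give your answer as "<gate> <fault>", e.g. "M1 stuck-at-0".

Fault-free values for test 1 (a=1, b=1, c=0): M0=1, M1=0, M2=1, M3=1, giving Y=1. Observed 0.
Test 1: faults giving observed 0 are {M2 stuck-at-0, M3 stuck-at-0}.
Test 2 (a=0, b=0, c=1): fault-free M0=1, M1=1, M2=1, M3=1 → 1; observed 1. Eliminates M3 stuck-at-0.
Only M2 stuck-at-0 is consistent with every test.

M2 stuck-at-0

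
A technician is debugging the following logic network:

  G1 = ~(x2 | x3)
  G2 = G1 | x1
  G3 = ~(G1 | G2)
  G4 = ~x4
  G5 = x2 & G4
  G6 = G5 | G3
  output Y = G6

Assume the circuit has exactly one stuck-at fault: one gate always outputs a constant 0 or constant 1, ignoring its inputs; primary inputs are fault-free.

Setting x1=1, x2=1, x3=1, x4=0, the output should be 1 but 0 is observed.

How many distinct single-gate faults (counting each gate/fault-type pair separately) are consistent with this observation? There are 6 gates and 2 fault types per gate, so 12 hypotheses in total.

Fault-free: G1=0, G2=1, G3=0, G4=1, G5=1, G6=1 → 1. Observed 0.
  G1 stuck-at-0: output 1 ✗
  G1 stuck-at-1: output 1 ✗
  G2 stuck-at-0: output 1 ✗
  G2 stuck-at-1: output 1 ✗
  G3 stuck-at-0: output 1 ✗
  G3 stuck-at-1: output 1 ✗
  G4 stuck-at-0: output 0 ✓
  G4 stuck-at-1: output 1 ✗
  G5 stuck-at-0: output 0 ✓
  G5 stuck-at-1: output 1 ✗
  G6 stuck-at-0: output 0 ✓
  G6 stuck-at-1: output 1 ✗
Consistent faults: {G4 stuck-at-0, G5 stuck-at-0, G6 stuck-at-0} — 3 in all.

3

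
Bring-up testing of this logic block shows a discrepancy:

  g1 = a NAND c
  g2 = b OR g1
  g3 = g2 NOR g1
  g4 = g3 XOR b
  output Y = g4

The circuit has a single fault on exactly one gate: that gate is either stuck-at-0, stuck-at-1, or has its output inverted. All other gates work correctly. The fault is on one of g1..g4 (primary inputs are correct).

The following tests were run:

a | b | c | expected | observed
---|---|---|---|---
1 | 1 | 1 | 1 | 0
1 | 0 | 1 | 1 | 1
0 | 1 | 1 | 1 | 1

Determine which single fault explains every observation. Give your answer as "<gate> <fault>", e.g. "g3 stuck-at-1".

g2 stuck-at-0

Fault-free values for test 1 (a=1, b=1, c=1): g1=0, g2=1, g3=0, g4=1, giving Y=1. Observed 0.
Test 1: faults giving observed 0 are {g2 stuck-at-0, g2 inverted output, g3 stuck-at-1, g3 inverted output, g4 stuck-at-0, g4 inverted output}.
Test 2 (a=1, b=0, c=1): fault-free g1=0, g2=0, g3=1, g4=1 → 1; observed 1. Eliminates g2 inverted output, g3 inverted output, g4 stuck-at-0, g4 inverted output.
Test 3 (a=0, b=1, c=1): fault-free g1=1, g2=1, g3=0, g4=1 → 1; observed 1. Eliminates g3 stuck-at-1.
Only g2 stuck-at-0 is consistent with every test.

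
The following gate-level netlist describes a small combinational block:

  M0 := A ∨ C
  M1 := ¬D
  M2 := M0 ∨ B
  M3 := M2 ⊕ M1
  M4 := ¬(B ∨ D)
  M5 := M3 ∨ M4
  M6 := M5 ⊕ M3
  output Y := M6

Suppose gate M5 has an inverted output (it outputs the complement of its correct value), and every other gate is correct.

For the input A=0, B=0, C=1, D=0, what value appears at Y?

Propagate with M5 forced: M0=1, M1=1, M2=1, M3=0, M4=1, M5=0 [inverted output], M6=0.
So Y = 0. (Without the fault it would be 1.)

0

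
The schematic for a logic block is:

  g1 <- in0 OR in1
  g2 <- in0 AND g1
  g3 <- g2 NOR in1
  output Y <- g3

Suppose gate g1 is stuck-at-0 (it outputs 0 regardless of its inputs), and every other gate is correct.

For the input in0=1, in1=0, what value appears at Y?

Propagate with g1 forced: g1=0 [stuck-at-0], g2=0, g3=1.
So Y = 1. (Without the fault it would be 0.)

1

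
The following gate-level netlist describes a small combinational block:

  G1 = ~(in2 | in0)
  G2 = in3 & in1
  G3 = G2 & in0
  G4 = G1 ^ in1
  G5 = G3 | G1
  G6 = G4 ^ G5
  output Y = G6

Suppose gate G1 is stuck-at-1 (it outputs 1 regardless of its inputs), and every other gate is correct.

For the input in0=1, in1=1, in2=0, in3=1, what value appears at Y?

1

Propagate with G1 forced: G1=1 [stuck-at-1], G2=1, G3=1, G4=0, G5=1, G6=1.
So Y = 1. (Without the fault it would be 0.)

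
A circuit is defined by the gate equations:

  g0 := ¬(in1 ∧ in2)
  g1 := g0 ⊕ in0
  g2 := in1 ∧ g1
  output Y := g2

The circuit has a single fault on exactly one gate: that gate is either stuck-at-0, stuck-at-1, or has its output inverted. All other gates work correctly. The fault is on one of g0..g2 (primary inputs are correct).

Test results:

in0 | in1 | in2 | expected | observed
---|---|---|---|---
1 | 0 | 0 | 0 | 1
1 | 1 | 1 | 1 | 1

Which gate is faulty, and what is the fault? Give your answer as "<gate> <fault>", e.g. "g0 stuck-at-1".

g2 stuck-at-1

Fault-free values for test 1 (in0=1, in1=0, in2=0): g0=1, g1=0, g2=0, giving Y=0. Observed 1.
Test 1: faults giving observed 1 are {g2 stuck-at-1, g2 inverted output}.
Test 2 (in0=1, in1=1, in2=1): fault-free g0=0, g1=1, g2=1 → 1; observed 1. Eliminates g2 inverted output.
Only g2 stuck-at-1 is consistent with every test.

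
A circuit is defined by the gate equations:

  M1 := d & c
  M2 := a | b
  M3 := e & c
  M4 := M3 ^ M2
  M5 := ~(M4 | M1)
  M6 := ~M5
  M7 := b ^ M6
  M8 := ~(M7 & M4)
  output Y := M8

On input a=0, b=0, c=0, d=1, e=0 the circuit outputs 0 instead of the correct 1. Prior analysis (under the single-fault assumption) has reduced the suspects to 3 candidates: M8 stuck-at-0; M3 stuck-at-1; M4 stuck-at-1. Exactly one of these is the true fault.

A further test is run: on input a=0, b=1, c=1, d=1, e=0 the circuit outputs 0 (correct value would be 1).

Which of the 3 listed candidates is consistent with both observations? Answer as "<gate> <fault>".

Evaluate each candidate on input a=0, b=1, c=1, d=1, e=0:
  M8 stuck-at-0: M1=1, M2=1, M3=0, M4=1, M5=0, M6=1, M7=0, M8=0 [stuck-at-0] → 0 — matches
  M3 stuck-at-1: M1=1, M2=1, M3=1 [stuck-at-1], M4=0, M5=0, M6=1, M7=0, M8=1 → 1 — eliminated
  M4 stuck-at-1: M1=1, M2=1, M3=0, M4=1 [stuck-at-1], M5=0, M6=1, M7=0, M8=1 → 1 — eliminated
Only M8 stuck-at-0 reproduces the observed 0.

M8 stuck-at-0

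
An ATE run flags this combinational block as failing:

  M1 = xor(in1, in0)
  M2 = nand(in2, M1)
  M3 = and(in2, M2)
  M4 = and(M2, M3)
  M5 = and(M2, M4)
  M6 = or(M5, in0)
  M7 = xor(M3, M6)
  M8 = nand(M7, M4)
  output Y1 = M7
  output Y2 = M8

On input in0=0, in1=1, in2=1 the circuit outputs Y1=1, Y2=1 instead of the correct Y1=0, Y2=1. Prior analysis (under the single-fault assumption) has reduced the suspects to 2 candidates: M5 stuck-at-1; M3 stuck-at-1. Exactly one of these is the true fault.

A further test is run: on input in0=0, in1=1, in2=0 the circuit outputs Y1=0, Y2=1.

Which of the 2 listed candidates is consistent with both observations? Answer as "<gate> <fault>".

Evaluate each candidate on input in0=0, in1=1, in2=0:
  M5 stuck-at-1: M1=1, M2=1, M3=0, M4=0, M5=1 [stuck-at-1], M6=1, M7=1, M8=1 → Y1=1, Y2=1 — eliminated
  M3 stuck-at-1: M1=1, M2=1, M3=1 [stuck-at-1], M4=1, M5=1, M6=1, M7=0, M8=1 → Y1=0, Y2=1 — matches
Only M3 stuck-at-1 reproduces the observed Y1=0, Y2=1.

M3 stuck-at-1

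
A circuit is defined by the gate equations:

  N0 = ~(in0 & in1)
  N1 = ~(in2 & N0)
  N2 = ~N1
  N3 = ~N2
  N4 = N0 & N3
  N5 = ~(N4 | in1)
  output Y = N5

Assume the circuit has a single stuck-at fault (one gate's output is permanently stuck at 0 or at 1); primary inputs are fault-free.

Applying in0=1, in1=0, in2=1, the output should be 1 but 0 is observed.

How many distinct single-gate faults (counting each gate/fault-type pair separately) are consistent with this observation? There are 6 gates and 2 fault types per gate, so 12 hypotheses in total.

Fault-free: N0=1, N1=0, N2=1, N3=0, N4=0, N5=1 → 1. Observed 0.
  N0 stuck-at-0: output 1 ✗
  N0 stuck-at-1: output 1 ✗
  N1 stuck-at-0: output 1 ✗
  N1 stuck-at-1: output 0 ✓
  N2 stuck-at-0: output 0 ✓
  N2 stuck-at-1: output 1 ✗
  N3 stuck-at-0: output 1 ✗
  N3 stuck-at-1: output 0 ✓
  N4 stuck-at-0: output 1 ✗
  N4 stuck-at-1: output 0 ✓
  N5 stuck-at-0: output 0 ✓
  N5 stuck-at-1: output 1 ✗
Consistent faults: {N1 stuck-at-1, N2 stuck-at-0, N3 stuck-at-1, N4 stuck-at-1, N5 stuck-at-0} — 5 in all.

5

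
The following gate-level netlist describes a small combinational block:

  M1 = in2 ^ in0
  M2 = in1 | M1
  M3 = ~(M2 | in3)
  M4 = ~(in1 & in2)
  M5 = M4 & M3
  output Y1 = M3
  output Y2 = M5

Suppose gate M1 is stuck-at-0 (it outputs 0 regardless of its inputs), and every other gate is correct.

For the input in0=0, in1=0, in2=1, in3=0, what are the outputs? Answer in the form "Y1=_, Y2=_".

Propagate with M1 forced: M1=0 [stuck-at-0], M2=0, M3=1, M4=1, M5=1.
So the outputs are Y1=1, Y2=1. (Without the fault they would be Y1=0, Y2=0.)

Y1=1, Y2=1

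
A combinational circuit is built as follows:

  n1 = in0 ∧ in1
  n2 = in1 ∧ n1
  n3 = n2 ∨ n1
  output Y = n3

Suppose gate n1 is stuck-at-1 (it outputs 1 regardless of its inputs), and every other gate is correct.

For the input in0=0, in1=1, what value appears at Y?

1

Propagate with n1 forced: n1=1 [stuck-at-1], n2=1, n3=1.
So Y = 1. (Without the fault it would be 0.)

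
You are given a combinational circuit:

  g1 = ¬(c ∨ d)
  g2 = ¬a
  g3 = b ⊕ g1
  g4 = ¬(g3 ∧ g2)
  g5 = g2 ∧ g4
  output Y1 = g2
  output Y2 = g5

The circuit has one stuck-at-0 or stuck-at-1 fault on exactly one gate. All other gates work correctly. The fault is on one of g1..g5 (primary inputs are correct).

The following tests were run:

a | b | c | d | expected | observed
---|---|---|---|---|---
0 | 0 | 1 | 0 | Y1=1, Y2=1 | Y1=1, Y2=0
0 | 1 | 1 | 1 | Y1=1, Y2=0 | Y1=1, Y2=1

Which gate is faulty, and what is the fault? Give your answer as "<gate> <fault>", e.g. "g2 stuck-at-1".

Fault-free values for test 1 (a=0, b=0, c=1, d=0): g1=0, g2=1, g3=0, g4=1, g5=1, giving Y1=1, Y2=1. Observed Y1=1, Y2=0.
Test 1: faults giving observed Y1=1, Y2=0 are {g1 stuck-at-1, g3 stuck-at-1, g4 stuck-at-0, g5 stuck-at-0}.
Test 2 (a=0, b=1, c=1, d=1): fault-free g1=0, g2=1, g3=1, g4=0, g5=0 → Y1=1, Y2=0; observed Y1=1, Y2=1. Eliminates g3 stuck-at-1, g4 stuck-at-0, g5 stuck-at-0.
Only g1 stuck-at-1 is consistent with every test.

g1 stuck-at-1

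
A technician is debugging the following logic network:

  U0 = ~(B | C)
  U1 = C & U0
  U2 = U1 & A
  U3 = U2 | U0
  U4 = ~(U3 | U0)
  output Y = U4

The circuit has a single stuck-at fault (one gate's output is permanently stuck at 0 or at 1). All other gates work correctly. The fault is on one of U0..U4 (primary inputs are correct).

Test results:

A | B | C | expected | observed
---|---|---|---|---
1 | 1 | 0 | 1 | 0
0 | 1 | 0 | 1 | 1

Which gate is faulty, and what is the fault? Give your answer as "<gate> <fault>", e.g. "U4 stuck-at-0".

U1 stuck-at-1

Fault-free values for test 1 (A=1, B=1, C=0): U0=0, U1=0, U2=0, U3=0, U4=1, giving Y=1. Observed 0.
Test 1: faults giving observed 0 are {U0 stuck-at-1, U1 stuck-at-1, U2 stuck-at-1, U3 stuck-at-1, U4 stuck-at-0}.
Test 2 (A=0, B=1, C=0): fault-free U0=0, U1=0, U2=0, U3=0, U4=1 → 1; observed 1. Eliminates U0 stuck-at-1, U2 stuck-at-1, U3 stuck-at-1, U4 stuck-at-0.
Only U1 stuck-at-1 is consistent with every test.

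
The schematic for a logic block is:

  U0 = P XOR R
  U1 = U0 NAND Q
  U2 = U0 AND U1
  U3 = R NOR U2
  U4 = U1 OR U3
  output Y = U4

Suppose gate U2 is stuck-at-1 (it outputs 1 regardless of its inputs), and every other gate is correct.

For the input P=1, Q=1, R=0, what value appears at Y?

Propagate with U2 forced: U0=1, U1=0, U2=1 [stuck-at-1], U3=0, U4=0.
So Y = 0. (Without the fault it would be 1.)

0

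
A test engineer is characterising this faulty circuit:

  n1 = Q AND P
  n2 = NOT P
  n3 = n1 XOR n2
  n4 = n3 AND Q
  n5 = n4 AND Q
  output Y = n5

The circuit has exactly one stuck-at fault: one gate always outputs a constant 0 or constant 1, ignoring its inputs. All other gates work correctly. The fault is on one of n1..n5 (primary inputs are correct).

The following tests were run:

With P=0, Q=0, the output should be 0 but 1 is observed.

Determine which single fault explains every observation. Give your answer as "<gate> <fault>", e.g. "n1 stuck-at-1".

Fault-free values for test 1 (P=0, Q=0): n1=0, n2=1, n3=1, n4=0, n5=0, giving Y=0. Observed 1.
Test 1: faults giving observed 1 are {n5 stuck-at-1}.
Only n5 stuck-at-1 is consistent with every test.

n5 stuck-at-1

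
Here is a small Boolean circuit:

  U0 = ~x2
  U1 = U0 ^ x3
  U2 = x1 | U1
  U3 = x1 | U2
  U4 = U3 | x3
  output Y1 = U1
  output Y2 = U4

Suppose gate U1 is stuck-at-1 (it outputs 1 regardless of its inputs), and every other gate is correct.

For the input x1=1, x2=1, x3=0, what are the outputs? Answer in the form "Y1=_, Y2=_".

Y1=1, Y2=1

Propagate with U1 forced: U0=0, U1=1 [stuck-at-1], U2=1, U3=1, U4=1.
So the outputs are Y1=1, Y2=1. (Without the fault they would be Y1=0, Y2=1.)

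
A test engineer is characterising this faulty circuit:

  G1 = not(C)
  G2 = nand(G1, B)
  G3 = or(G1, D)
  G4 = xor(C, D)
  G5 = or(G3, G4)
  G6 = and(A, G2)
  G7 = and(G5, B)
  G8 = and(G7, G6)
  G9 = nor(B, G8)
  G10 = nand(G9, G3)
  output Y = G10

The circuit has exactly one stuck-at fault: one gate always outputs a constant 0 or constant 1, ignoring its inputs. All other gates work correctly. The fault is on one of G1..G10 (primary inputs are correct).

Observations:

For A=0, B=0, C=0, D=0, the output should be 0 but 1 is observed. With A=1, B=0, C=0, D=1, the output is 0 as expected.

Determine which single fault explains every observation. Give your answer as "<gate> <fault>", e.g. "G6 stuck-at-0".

G1 stuck-at-0

Fault-free values for test 1 (A=0, B=0, C=0, D=0): G1=1, G2=1, G3=1, G4=0, G5=1, G6=0, G7=0, G8=0, G9=1, G10=0, giving Y=0. Observed 1.
Test 1: faults giving observed 1 are {G1 stuck-at-0, G3 stuck-at-0, G8 stuck-at-1, G9 stuck-at-0, G10 stuck-at-1}.
Test 2 (A=1, B=0, C=0, D=1): fault-free G1=1, G2=1, G3=1, G4=1, G5=1, G6=1, G7=0, G8=0, G9=1, G10=0 → 0; observed 0. Eliminates G3 stuck-at-0, G8 stuck-at-1, G9 stuck-at-0, G10 stuck-at-1.
Only G1 stuck-at-0 is consistent with every test.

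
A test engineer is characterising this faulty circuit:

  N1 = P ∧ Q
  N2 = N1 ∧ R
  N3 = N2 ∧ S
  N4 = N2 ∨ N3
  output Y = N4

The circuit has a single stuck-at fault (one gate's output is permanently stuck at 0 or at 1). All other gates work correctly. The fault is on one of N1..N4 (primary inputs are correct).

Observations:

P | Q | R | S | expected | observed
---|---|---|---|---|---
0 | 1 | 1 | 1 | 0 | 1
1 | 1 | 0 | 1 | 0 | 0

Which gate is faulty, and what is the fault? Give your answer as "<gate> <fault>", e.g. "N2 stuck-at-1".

N1 stuck-at-1

Fault-free values for test 1 (P=0, Q=1, R=1, S=1): N1=0, N2=0, N3=0, N4=0, giving Y=0. Observed 1.
Test 1: faults giving observed 1 are {N1 stuck-at-1, N2 stuck-at-1, N3 stuck-at-1, N4 stuck-at-1}.
Test 2 (P=1, Q=1, R=0, S=1): fault-free N1=1, N2=0, N3=0, N4=0 → 0; observed 0. Eliminates N2 stuck-at-1, N3 stuck-at-1, N4 stuck-at-1.
Only N1 stuck-at-1 is consistent with every test.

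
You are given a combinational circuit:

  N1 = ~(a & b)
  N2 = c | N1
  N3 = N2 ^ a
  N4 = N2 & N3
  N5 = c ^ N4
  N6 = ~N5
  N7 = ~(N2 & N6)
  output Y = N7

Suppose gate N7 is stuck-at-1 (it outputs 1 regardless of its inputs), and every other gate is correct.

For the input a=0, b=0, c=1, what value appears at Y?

Propagate with N7 forced: N1=1, N2=1, N3=1, N4=1, N5=0, N6=1, N7=1 [stuck-at-1].
So Y = 1. (Without the fault it would be 0.)

1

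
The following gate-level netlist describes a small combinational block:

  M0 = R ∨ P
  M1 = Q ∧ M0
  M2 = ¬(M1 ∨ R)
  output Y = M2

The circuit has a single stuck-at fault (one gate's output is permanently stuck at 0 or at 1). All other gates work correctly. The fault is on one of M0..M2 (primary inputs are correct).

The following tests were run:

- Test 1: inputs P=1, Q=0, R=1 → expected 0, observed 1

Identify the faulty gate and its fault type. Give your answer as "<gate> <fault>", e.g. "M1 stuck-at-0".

M2 stuck-at-1

Fault-free values for test 1 (P=1, Q=0, R=1): M0=1, M1=0, M2=0, giving Y=0. Observed 1.
Test 1: faults giving observed 1 are {M2 stuck-at-1}.
Only M2 stuck-at-1 is consistent with every test.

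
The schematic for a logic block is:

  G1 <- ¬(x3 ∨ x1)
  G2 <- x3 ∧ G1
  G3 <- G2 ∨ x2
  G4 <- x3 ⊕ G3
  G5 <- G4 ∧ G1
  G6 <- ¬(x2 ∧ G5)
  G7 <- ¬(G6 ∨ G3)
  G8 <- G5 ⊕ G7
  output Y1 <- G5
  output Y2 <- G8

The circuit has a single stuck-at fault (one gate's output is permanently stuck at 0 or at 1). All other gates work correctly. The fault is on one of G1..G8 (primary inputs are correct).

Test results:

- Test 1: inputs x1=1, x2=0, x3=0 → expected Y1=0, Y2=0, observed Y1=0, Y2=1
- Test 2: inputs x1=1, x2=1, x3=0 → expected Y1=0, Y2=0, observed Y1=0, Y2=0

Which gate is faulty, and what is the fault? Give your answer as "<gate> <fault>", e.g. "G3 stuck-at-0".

Fault-free values for test 1 (x1=1, x2=0, x3=0): G1=0, G2=0, G3=0, G4=0, G5=0, G6=1, G7=0, G8=0, giving Y1=0, Y2=0. Observed Y1=0, Y2=1.
Test 1: faults giving observed Y1=0, Y2=1 are {G6 stuck-at-0, G7 stuck-at-1, G8 stuck-at-1}.
Test 2 (x1=1, x2=1, x3=0): fault-free G1=0, G2=0, G3=1, G4=1, G5=0, G6=1, G7=0, G8=0 → Y1=0, Y2=0; observed Y1=0, Y2=0. Eliminates G7 stuck-at-1, G8 stuck-at-1.
Only G6 stuck-at-0 is consistent with every test.

G6 stuck-at-0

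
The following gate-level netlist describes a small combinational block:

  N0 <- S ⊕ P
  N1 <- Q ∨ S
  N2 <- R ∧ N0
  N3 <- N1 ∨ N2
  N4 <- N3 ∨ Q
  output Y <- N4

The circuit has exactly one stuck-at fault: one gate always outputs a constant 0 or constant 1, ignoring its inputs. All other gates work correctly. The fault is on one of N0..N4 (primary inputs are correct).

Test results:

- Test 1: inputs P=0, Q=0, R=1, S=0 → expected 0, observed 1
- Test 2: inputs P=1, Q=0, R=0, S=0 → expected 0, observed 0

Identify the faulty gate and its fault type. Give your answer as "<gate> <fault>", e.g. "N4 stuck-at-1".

N0 stuck-at-1

Fault-free values for test 1 (P=0, Q=0, R=1, S=0): N0=0, N1=0, N2=0, N3=0, N4=0, giving Y=0. Observed 1.
Test 1: faults giving observed 1 are {N0 stuck-at-1, N1 stuck-at-1, N2 stuck-at-1, N3 stuck-at-1, N4 stuck-at-1}.
Test 2 (P=1, Q=0, R=0, S=0): fault-free N0=1, N1=0, N2=0, N3=0, N4=0 → 0; observed 0. Eliminates N1 stuck-at-1, N2 stuck-at-1, N3 stuck-at-1, N4 stuck-at-1.
Only N0 stuck-at-1 is consistent with every test.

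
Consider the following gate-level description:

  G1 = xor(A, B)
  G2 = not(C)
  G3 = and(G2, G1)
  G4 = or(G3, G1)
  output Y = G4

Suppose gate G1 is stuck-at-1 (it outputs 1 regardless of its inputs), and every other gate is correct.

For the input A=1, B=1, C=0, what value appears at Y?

Propagate with G1 forced: G1=1 [stuck-at-1], G2=1, G3=1, G4=1.
So Y = 1. (Without the fault it would be 0.)

1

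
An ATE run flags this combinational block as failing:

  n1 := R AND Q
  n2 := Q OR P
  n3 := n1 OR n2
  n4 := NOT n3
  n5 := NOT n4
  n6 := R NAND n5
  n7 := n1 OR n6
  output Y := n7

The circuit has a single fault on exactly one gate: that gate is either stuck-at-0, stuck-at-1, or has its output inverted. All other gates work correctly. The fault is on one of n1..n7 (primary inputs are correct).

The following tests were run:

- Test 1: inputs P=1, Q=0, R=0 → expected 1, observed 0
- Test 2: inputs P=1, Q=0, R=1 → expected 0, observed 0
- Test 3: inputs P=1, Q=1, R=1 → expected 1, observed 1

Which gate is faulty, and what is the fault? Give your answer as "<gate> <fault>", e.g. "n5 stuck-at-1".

n6 stuck-at-0

Fault-free values for test 1 (P=1, Q=0, R=0): n1=0, n2=1, n3=1, n4=0, n5=1, n6=1, n7=1, giving Y=1. Observed 0.
Test 1: faults giving observed 0 are {n6 stuck-at-0, n6 inverted output, n7 stuck-at-0, n7 inverted output}.
Test 2 (P=1, Q=0, R=1): fault-free n1=0, n2=1, n3=1, n4=0, n5=1, n6=0, n7=0 → 0; observed 0. Eliminates n6 inverted output, n7 inverted output.
Test 3 (P=1, Q=1, R=1): fault-free n1=1, n2=1, n3=1, n4=0, n5=1, n6=0, n7=1 → 1; observed 1. Eliminates n7 stuck-at-0.
Only n6 stuck-at-0 is consistent with every test.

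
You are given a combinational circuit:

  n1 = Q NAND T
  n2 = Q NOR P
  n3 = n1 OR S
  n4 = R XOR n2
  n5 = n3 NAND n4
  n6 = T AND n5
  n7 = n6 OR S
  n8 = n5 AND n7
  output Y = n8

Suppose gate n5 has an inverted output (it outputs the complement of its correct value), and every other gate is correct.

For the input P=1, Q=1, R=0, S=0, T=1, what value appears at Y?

Propagate with n5 forced: n1=0, n2=0, n3=0, n4=0, n5=0 [inverted output], n6=0, n7=0, n8=0.
So Y = 0. (Without the fault it would be 1.)

0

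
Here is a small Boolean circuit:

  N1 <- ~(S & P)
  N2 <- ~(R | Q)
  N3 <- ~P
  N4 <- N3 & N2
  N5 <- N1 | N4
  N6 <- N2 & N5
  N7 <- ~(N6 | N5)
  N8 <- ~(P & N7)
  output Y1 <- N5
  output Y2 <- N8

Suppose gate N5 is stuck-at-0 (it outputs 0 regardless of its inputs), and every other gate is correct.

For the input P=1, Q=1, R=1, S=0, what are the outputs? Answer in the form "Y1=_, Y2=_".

Y1=0, Y2=0

Propagate with N5 forced: N1=1, N2=0, N3=0, N4=0, N5=0 [stuck-at-0], N6=0, N7=1, N8=0.
So the outputs are Y1=0, Y2=0. (Without the fault they would be Y1=1, Y2=1.)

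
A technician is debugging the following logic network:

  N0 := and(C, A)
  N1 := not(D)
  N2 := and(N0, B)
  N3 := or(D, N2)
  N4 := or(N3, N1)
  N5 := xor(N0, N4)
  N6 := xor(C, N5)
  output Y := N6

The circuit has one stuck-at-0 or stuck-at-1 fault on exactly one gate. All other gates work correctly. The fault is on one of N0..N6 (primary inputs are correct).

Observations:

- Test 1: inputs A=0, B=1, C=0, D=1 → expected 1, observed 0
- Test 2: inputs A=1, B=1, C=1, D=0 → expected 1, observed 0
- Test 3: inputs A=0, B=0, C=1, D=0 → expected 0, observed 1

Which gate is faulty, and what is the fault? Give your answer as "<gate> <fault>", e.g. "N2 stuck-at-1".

Fault-free values for test 1 (A=0, B=1, C=0, D=1): N0=0, N1=0, N2=0, N3=1, N4=1, N5=1, N6=1, giving Y=1. Observed 0.
Test 1: faults giving observed 0 are {N0 stuck-at-1, N3 stuck-at-0, N4 stuck-at-0, N5 stuck-at-0, N6 stuck-at-0}.
Test 2 (A=1, B=1, C=1, D=0): fault-free N0=1, N1=1, N2=1, N3=1, N4=1, N5=0, N6=1 → 1; observed 0. Eliminates N0 stuck-at-1, N3 stuck-at-0, N5 stuck-at-0.
Test 3 (A=0, B=0, C=1, D=0): fault-free N0=0, N1=1, N2=0, N3=0, N4=1, N5=1, N6=0 → 0; observed 1. Eliminates N6 stuck-at-0.
Only N4 stuck-at-0 is consistent with every test.

N4 stuck-at-0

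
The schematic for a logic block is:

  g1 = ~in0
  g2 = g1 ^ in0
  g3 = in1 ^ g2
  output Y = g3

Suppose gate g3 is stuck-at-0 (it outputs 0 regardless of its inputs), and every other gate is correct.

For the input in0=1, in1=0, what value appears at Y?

Propagate with g3 forced: g1=0, g2=1, g3=0 [stuck-at-0].
So Y = 0. (Without the fault it would be 1.)

0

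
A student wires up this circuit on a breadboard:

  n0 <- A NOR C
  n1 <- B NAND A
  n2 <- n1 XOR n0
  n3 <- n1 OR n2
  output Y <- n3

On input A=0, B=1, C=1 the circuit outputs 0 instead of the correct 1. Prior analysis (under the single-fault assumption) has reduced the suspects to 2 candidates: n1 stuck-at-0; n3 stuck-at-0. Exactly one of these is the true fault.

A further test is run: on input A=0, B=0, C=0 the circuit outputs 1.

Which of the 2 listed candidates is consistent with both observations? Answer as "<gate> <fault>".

n1 stuck-at-0

Evaluate each candidate on input A=0, B=0, C=0:
  n1 stuck-at-0: n0=1, n1=0 [stuck-at-0], n2=1, n3=1 → 1 — matches
  n3 stuck-at-0: n0=1, n1=1, n2=0, n3=0 [stuck-at-0] → 0 — eliminated
Only n1 stuck-at-0 reproduces the observed 1.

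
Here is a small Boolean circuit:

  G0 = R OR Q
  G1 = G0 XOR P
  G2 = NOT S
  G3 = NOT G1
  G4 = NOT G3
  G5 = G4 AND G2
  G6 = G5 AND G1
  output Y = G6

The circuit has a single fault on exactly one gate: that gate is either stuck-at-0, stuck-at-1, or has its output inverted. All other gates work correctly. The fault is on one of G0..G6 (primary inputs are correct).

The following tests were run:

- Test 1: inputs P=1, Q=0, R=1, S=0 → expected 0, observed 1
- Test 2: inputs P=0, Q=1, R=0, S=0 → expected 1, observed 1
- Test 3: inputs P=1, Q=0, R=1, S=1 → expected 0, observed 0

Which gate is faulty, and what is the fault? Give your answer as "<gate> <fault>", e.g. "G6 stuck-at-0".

Fault-free values for test 1 (P=1, Q=0, R=1, S=0): G0=1, G1=0, G2=1, G3=1, G4=0, G5=0, G6=0, giving Y=0. Observed 1.
Test 1: faults giving observed 1 are {G0 stuck-at-0, G0 inverted output, G1 stuck-at-1, G1 inverted output, G6 stuck-at-1, G6 inverted output}.
Test 2 (P=0, Q=1, R=0, S=0): fault-free G0=1, G1=1, G2=1, G3=0, G4=1, G5=1, G6=1 → 1; observed 1. Eliminates G0 stuck-at-0, G0 inverted output, G1 inverted output, G6 inverted output.
Test 3 (P=1, Q=0, R=1, S=1): fault-free G0=1, G1=0, G2=0, G3=1, G4=0, G5=0, G6=0 → 0; observed 0. Eliminates G6 stuck-at-1.
Only G1 stuck-at-1 is consistent with every test.

G1 stuck-at-1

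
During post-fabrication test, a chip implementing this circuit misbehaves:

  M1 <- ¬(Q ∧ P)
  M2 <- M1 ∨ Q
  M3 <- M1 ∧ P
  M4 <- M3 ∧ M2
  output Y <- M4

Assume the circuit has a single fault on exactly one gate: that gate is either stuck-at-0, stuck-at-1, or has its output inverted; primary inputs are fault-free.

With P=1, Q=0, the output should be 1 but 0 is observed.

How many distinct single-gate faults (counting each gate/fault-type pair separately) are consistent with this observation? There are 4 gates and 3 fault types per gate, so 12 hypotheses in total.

Fault-free: M1=1, M2=1, M3=1, M4=1 → 1. Observed 0.
  M1 stuck-at-0: output 0 ✓
  M1 stuck-at-1: output 1 ✗
  M1 inverted output: output 0 ✓
  M2 stuck-at-0: output 0 ✓
  M2 stuck-at-1: output 1 ✗
  M2 inverted output: output 0 ✓
  M3 stuck-at-0: output 0 ✓
  M3 stuck-at-1: output 1 ✗
  M3 inverted output: output 0 ✓
  M4 stuck-at-0: output 0 ✓
  M4 stuck-at-1: output 1 ✗
  M4 inverted output: output 0 ✓
Consistent faults: {M1 stuck-at-0, M1 inverted output, M2 stuck-at-0, M2 inverted output, M3 stuck-at-0, M3 inverted output, M4 stuck-at-0, M4 inverted output} — 8 in all.

8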